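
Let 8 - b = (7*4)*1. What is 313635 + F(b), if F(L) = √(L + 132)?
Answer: 313635 + 4*√7 ≈ 3.1365e+5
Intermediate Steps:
b = -20 (b = 8 - 7*4 = 8 - 28 = -20)
F(L) = √(132 + L)
313635 + F(b) = 313635 + √(132 - 20) = 313635 + √112 = 313635 + 4*√7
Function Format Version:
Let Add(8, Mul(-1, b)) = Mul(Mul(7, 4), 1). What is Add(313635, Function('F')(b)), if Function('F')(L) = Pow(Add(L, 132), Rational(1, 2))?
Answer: Add(313635, Mul(4, Pow(7, Rational(1, 2)))) ≈ 3.1365e+5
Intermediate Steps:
b = -20 (b = Add(8, Mul(-1, Mul(Mul(7, 4), 1))) = Add(8, Mul(-1, Mul(28, 1))) = Add(8, Mul(-1, 28)) = Add(8, -28) = -20)
Function('F')(L) = Pow(Add(132, L), Rational(1, 2))
Add(313635, Function('F')(b)) = Add(313635, Pow(Add(132, -20), Rational(1, 2))) = Add(313635, Pow(112, Rational(1, 2))) = Add(313635, Mul(4, Pow(7, Rational(1, 2))))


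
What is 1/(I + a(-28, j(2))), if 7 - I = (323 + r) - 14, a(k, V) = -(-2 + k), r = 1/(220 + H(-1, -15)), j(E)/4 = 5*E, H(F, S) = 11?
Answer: -231/62833 ≈ -0.0036764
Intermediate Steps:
j(E) = 20*E (j(E) = 4*(5*E) = 20*E)
r = 1/231 (r = 1/(220 + 11) = 1/231 ≈ 0.0043290)
a(k, V) = 2 - k
I = -69763/231 (I = 7 - ((323 + 1/231) - 14) = 7 - (74614/231 - 14) = 7 - 1*71380/231 = 7 - 71380/231 = -69763/231 ≈ -302.00)
1/(I + a(-28, j(2))) = 1/(-69763/231 + (2 - 1*(-28))) = 1/(-69763/231 + (2 + 28)) = 1/(-69763/231 + 30) = 1/(-62833/231) = -231/62833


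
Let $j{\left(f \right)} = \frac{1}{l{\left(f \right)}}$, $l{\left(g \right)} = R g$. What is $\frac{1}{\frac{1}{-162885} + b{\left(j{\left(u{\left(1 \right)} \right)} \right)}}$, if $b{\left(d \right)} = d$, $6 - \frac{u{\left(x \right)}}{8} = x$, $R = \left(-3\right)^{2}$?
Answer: $\frac{781848}{2167} \approx 360.8$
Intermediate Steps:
$R = 9$
$u{\left(x \right)} = 48 - 8 x$
$l{\left(g \right)} = 9 g$
$j{\left(f \right)} = \frac{1}{9 f}$
$\frac{1}{\frac{1}{-162885} + b{\left(j{\left(u{\left(1 \right)} \right)} \right)}} = \frac{1}{\frac{1}{-162885} + \frac{1}{9 \left(48 - 8\right)}} = \frac{1}{- \frac{1}{162885} + \frac{1}{9 \left(48 - 8\right)}} = \frac{1}{- \frac{1}{162885} + \frac{1}{9 \cdot 40}} = \frac{1}{- \frac{1}{162885} + \frac{1}{9} \cdot \frac{1}{40}} = \frac{1}{- \frac{1}{162885} + \frac{1}{360}} = \frac{1}{\frac{2167}{781848}} = \frac{781848}{2167}$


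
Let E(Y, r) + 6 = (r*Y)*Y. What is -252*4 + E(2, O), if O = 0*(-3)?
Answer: -1014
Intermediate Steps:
O = 0
E(Y, r) = -6 + r*Y² (E(Y, r) = -6 + (r*Y)*Y = -6 + (Y*r)*Y = -6 + r*Y²)
-252*4 + E(2, O) = -252*4 + (-6 + 0*2²) = -42*24 + (-6 + 0*4) = -1008 + (-6 + 0) = -1008 - 6 = -1014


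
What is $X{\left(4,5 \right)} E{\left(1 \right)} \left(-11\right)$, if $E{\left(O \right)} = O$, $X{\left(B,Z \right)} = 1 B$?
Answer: $-44$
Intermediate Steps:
$X{\left(B,Z \right)} = B$
$X{\left(4,5 \right)} E{\left(1 \right)} \left(-11\right) = 4 \cdot 1 \left(-11\right) = 4 \left(-11\right) = -44$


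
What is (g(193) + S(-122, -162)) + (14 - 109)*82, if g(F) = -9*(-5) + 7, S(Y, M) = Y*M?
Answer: 12026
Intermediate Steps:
S(Y, M) = M*Y
g(F) = 52 (g(F) = 45 + 7 = 52)
(g(193) + S(-122, -162)) + (14 - 109)*82 = (52 - 162*(-122)) + (14 - 109)*82 = (52 + 19764) - 95*82 = 19816 - 7790 = 12026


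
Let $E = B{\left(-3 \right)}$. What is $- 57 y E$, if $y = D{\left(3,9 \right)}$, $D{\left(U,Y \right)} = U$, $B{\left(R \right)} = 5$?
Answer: $-855$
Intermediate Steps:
$E = 5$
$y = 3$
$- 57 y E = \left(-57\right) 3 \cdot 5 = \left(-171\right) 5 = -855$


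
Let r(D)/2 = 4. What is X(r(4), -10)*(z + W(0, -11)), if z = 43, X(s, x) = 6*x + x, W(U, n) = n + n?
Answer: -1470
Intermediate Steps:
W(U, n) = 2*n
r(D) = 8 (r(D) = 2*4 = 8)
X(s, x) = 7*x
X(r(4), -10)*(z + W(0, -11)) = (7*(-10))*(43 + 2*(-11)) = -70*(43 - 22) = -70*21 = -1470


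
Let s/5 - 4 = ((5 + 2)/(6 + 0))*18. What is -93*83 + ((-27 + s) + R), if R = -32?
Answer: -7653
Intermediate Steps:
s = 125 (s = 20 + 5*(((5 + 2)/(6 + 0))*18) = 20 + 5*((7/6)*18) = 20 + 5*21 = 20 + 105 = 125)
-93*83 + ((-27 + s) + R) = -93*83 + ((-27 + 125) - 32) = -7719 + (98 - 32) = -7719 + 66 = -7653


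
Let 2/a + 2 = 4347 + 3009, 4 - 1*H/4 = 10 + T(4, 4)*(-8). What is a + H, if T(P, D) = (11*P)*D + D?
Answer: 21091273/3677 ≈ 5736.0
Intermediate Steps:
T(P, D) = D + 11*D*P (T(P, D) = 11*D*P + D = D + 11*D*P)
H = 5736 (H = 16 - 4*(10 + (4*(1 + 11*4))*(-8)) = 16 - 4*(10 + (4*(1 + 44))*(-8)) = 16 - 4*(10 + (4*45)*(-8)) = 16 - 4*(10 + 180*(-8)) = 16 - 4*(10 - 1440) = 16 - 4*(-1430) = 16 + 5720 = 5736)
a = 1/3677 (a = 2/(-2 + (4347 + 3009)) = 2/(-2 + 7356) = 2/7354 = 2*(1/7354) = 1/3677 ≈ 0.00027196)
a + H = 1/3677 + 5736 = 21091273/3677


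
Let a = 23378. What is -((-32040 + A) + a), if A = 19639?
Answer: -10977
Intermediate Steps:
-((-32040 + A) + a) = -((-32040 + 19639) + 23378) = -(-12401 + 23378) = -1*10977 = -10977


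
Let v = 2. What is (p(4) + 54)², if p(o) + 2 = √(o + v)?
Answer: (52 + √6)² ≈ 2964.7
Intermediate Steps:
p(o) = -2 + √(2 + o) (p(o) = -2 + √(o + 2) = -2 + √(2 + o))
(p(4) + 54)² = ((-2 + √(2 + 4)) + 54)² = ((-2 + √6) + 54)² = (52 + √6)²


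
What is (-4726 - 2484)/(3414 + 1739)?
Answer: -7210/5153 ≈ -1.3992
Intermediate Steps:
(-4726 - 2484)/(3414 + 1739) = -7210/5153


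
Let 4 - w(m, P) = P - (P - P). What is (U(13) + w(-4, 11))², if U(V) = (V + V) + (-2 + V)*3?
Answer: 2704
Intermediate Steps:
w(m, P) = 4 - P (w(m, P) = 4 - (P - (P - P)) = 4 - (P - 1*0) = 4 - (P + 0) = 4 - P)
U(V) = -6 + 5*V (U(V) = 2*V + (-6 + 3*V) = -6 + 5*V)
(U(13) + w(-4, 11))² = ((-6 + 5*13) + (4 - 1*11))² = ((-6 + 65) + (4 - 11))² = (59 - 7)² = 52² = 2704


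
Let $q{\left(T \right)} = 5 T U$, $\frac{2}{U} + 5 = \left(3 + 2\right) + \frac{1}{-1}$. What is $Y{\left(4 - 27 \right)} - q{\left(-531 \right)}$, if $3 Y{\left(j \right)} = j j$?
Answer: $- \frac{15401}{3} \approx -5133.7$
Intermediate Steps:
$U = -2$ ($U = \frac{2}{-5 + \left(\left(3 + 2\right) + \frac{1}{-1}\right)} = \frac{2}{-5 + \left(5 - 1\right)} = \frac{2}{-5 + 4} = \frac{2}{-1} = 2 \left(-1\right) = -2$)
$q{\left(T \right)} = - 10 T$ ($q{\left(T \right)} = 5 T \left(-2\right) = - 10 T$)
$Y{\left(j \right)} = \frac{j^{2}}{3}$ ($Y{\left(j \right)} = \frac{j j}{3} = \frac{j^{2}}{3}$)
$Y{\left(4 - 27 \right)} - q{\left(-531 \right)} = \frac{\left(4 - 27\right)^{2}}{3} - \left(-10\right) \left(-531\right) = \frac{\left(4 - 27\right)^{2}}{3} - 5310 = \frac{\left(-23\right)^{2}}{3} - 5310 = \frac{1}{3} \cdot 529 - 5310 = \frac{529}{3} - 5310 = - \frac{15401}{3}$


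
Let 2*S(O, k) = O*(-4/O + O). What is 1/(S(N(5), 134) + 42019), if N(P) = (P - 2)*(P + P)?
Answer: 1/42467 ≈ 2.3548e-5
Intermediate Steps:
N(P) = 2*P*(-2 + P) (N(P) = (-2 + P)*(2*P) = 2*P*(-2 + P))
S(O, k) = O*(O - 4/O)/2 (S(O, k) = (O*(-4/O + O))/2 = (O*(O - 4/O))/2 = O*(O - 4/O)/2)
1/(S(N(5), 134) + 42019) = 1/((-2 + (2*5*(-2 + 5))²/2) + 42019) = 1/((-2 + (2*5*3)²/2) + 42019) = 1/((-2 + (½)*30²) + 42019) = 1/((-2 + (½)*900) + 42019) = 1/((-2 + 450) + 42019) = 1/(448 + 42019) = 1/42467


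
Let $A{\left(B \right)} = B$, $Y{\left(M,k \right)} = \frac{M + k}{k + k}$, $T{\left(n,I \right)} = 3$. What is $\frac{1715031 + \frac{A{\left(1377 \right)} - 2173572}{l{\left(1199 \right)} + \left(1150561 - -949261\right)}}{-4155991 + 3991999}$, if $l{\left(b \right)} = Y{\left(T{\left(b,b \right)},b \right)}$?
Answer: $- \frac{179912873159406}{17203356494107} \approx -10.458$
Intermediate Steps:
$Y{\left(M,k \right)} = \frac{M + k}{2 k}$
$l{\left(b \right)} = \frac{3 + b}{2 b}$
$\frac{1715031 + \frac{A{\left(1377 \right)} - 2173572}{l{\left(1199 \right)} + \left(1150561 - -949261\right)}}{-4155991 + 3991999} = \frac{1715031 + \frac{1377 - 2173572}{\frac{3 + 1199}{2 \cdot 1199} + \left(1150561 - -949261\right)}}{-4155991 + 3991999} = \frac{1715031 - \frac{2172195}{\frac{1}{2} \cdot \frac{1}{1199} \cdot 1202 + \left(1150561 + 949261\right)}}{-163992} = \left(1715031 - \frac{2172195}{\frac{601}{1199} + 2099822}\right) \left(- \frac{1}{163992}\right) = \left(1715031 - \frac{2172195}{\frac{2517687179}{1199}}\right) \left(- \frac{1}{163992}\right) = \left(1715031 - \frac{2604461805}{2517687179}\right) \left(- \frac{1}{163992}\right) = \frac{4317908955825744}{2517687179} \left(- \frac{1}{163992}\right) = - \frac{179912873159406}{17203356494107}$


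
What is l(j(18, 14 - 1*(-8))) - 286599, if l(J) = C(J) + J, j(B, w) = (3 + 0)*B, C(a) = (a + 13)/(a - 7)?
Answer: -13467548/47 ≈ -2.8654e+5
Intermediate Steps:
C(a) = (13 + a)/(-7 + a)
j(B, w) = 3*B
l(J) = J + (13 + J)/(-7 + J) (l(J) = (13 + J)/(-7 + J) + J = J + (13 + J)/(-7 + J))
l(j(18, 14 - 1*(-8))) - 286599 = (13 + 3*18 + (3*18)*(-7 + 3*18))/(-7 + 3*18) - 286599 = (13 + 54 + 54*(-7 + 54))/(-7 + 54) - 286599 = (13 + 54 + 54*47)/47 - 286599 = (13 + 54 + 2538)/47 - 286599 = (1/47)*2605 - 286599 = 2605/47 - 286599 = -13467548/47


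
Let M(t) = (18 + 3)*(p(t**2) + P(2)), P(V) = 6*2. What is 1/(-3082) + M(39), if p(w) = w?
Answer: 99218825/3082 ≈ 32193.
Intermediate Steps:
P(V) = 12
M(t) = 252 + 21*t**2 (M(t) = (18 + 3)*(t**2 + 12) = 21*(12 + t**2) = 252 + 21*t**2)
1/(-3082) + M(39) = 1/(-3082) + (252 + 21*39**2) = -1/3082 + (252 + 21*1521) = -1/3082 + (252 + 31941) = -1/3082 + 32193 = 99218825/3082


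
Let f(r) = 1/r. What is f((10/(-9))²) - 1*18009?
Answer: -1800819/100 ≈ -18008.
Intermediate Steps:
f((10/(-9))²) - 1*18009 = 1/((10/(-9))²) - 1*18009 = 1/((10*(-⅑))²) - 18009 = 1/((-10/9)²) - 18009 = 1/(100/81) - 18009 = 81/100 - 18009 = -1800819/100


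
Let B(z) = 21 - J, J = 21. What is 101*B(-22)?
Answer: 0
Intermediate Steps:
B(z) = 0 (B(z) = 21 - 1*21 = 21 - 21 = 0)
101*B(-22) = 101*0 = 0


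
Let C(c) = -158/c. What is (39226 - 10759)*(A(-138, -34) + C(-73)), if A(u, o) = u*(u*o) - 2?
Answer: -1345555268532/73 ≈ -1.8432e+10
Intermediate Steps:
A(u, o) = -2 + o*u² (A(u, o) = u*(o*u) - 2 = o*u² - 2 = -2 + o*u²)
(39226 - 10759)*(A(-138, -34) + C(-73)) = (39226 - 10759)*((-2 - 34*(-138)²) - 158/(-73)) = 28467*((-2 - 34*19044) - 158*(-1/73)) = 28467*((-2 - 647496) + 158/73) = 28467*(-647498 + 158/73) = 28467*(-47267196/73) = -1345555268532/73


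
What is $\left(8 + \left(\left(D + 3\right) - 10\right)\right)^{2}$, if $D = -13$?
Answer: $144$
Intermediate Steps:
$\left(8 + \left(\left(D + 3\right) - 10\right)\right)^{2} = \left(8 + \left(\left(-13 + 3\right) - 10\right)\right)^{2} = \left(8 - 20\right)^{2} = \left(-12\right)^{2} = 144$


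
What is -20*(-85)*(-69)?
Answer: -117300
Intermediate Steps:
-20*(-85)*(-69) = 1700*(-69) = -117300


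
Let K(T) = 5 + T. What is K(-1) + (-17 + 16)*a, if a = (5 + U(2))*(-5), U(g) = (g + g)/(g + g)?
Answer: 34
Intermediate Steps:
U(g) = 1 (U(g) = (2*g)/((2*g)) = (2*g)*(1/(2*g)) = 1)
a = -30 (a = (5 + 1)*(-5) = 6*(-5) = -30)
K(-1) + (-17 + 16)*a = (5 - 1) + (-17 + 16)*(-30) = 4 - 1*(-30) = 4 + 30 = 34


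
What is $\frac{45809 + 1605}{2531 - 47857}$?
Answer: $- \frac{23707}{22663} \approx -1.0461$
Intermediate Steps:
$\frac{45809 + 1605}{2531 - 47857} = \frac{47414}{-45326} = 47414 \left(- \frac{1}{45326}\right) = - \frac{23707}{22663}$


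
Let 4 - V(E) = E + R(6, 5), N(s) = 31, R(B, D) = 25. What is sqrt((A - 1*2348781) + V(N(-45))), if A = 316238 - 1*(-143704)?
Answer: I*sqrt(1888891) ≈ 1374.4*I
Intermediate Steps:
V(E) = -21 - E (V(E) = 4 - (E + 25) = 4 - (25 + E) = 4 + (-25 - E) = -21 - E)
A = 459942 (A = 316238 + 143704 = 459942)
sqrt((A - 1*2348781) + V(N(-45))) = sqrt((459942 - 1*2348781) + (-21 - 1*31)) = sqrt((459942 - 2348781) + (-21 - 31)) = sqrt(-1888839 - 52) = sqrt(-1888891) = I*sqrt(1888891)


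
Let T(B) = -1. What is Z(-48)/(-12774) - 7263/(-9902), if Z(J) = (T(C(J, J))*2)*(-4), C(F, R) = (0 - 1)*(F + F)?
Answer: 46349173/63244074 ≈ 0.73286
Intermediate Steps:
C(F, R) = -2*F
Z(J) = 8 (Z(J) = -1*2*(-4) = -2*(-4) = 8)
Z(-48)/(-12774) - 7263/(-9902) = 8/(-12774) - 7263/(-9902) = 8*(-1/12774) - 7263*(-1/9902) = -4/6387 + 7263/9902 = 46349173/63244074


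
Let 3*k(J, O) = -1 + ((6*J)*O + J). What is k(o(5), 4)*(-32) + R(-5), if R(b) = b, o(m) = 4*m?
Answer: -15983/3 ≈ -5327.7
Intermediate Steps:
k(J, O) = -⅓ + J/3 + 2*J*O (k(J, O) = (-1 + ((6*J)*O + J))/3 = (-1 + (6*J*O + J))/3 = (-1 + (J + 6*J*O))/3 = (-1 + J + 6*J*O)/3 = -⅓ + J/3 + 2*J*O)
k(o(5), 4)*(-32) + R(-5) = (-⅓ + (4*5)/3 + 2*(4*5)*4)*(-32) - 5 = (-⅓ + (⅓)*20 + 2*20*4)*(-32) - 5 = (-⅓ + 20/3 + 160)*(-32) - 5 = (499/3)*(-32) - 5 = -15968/3 - 5 = -15983/3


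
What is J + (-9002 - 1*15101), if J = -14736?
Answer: -38839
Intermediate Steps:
J + (-9002 - 1*15101) = -14736 + (-9002 - 1*15101) = -14736 + (-9002 - 15101) = -14736 - 24103 = -38839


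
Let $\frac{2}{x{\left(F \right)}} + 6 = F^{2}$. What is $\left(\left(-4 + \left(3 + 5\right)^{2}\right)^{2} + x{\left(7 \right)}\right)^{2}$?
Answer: $\frac{23963659204}{1849} \approx 1.296 \cdot 10^{7}$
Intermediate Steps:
$x{\left(F \right)} = \frac{2}{-6 + F^{2}}$
$\left(\left(-4 + \left(3 + 5\right)^{2}\right)^{2} + x{\left(7 \right)}\right)^{2} = \left(\left(-4 + \left(3 + 5\right)^{2}\right)^{2} + \frac{2}{-6 + 7^{2}}\right)^{2} = \left(\left(-4 + 8^{2}\right)^{2} + \frac{2}{-6 + 49}\right)^{2} = \left(\left(-4 + 64\right)^{2} + \frac{2}{43}\right)^{2} = \left(60^{2} + 2 \cdot \frac{1}{43}\right)^{2} = \left(3600 + \frac{2}{43}\right)^{2} = \left(\frac{154802}{43}\right)^{2} = \frac{23963659204}{1849}$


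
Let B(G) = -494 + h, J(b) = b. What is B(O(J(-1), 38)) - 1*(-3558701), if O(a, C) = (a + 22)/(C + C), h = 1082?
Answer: 3559289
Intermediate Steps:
O(a, C) = (22 + a)/(2*C) (O(a, C) = (22 + a)/((2*C)) = (22 + a)*(1/(2*C)) = (22 + a)/(2*C))
B(G) = 588 (B(G) = -494 + 1082 = 588)
B(O(J(-1), 38)) - 1*(-3558701) = 588 - 1*(-3558701) = 588 + 3558701 = 3559289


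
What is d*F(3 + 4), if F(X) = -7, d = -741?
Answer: 5187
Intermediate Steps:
d*F(3 + 4) = -741*(-7) = 5187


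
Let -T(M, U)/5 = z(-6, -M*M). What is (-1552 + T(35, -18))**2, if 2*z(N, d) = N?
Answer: 2362369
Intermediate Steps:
z(N, d) = N/2
T(M, U) = 15 (T(M, U) = -5*(-6)/2 = -5*(-3) = 15)
(-1552 + T(35, -18))**2 = (-1552 + 15)**2 = (-1537)**2 = 2362369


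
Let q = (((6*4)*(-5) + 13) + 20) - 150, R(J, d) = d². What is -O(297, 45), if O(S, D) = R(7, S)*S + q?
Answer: -26197836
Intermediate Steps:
q = -237 (q = ((24*(-5) + 13) + 20) - 150 = ((-120 + 13) + 20) - 150 = (-107 + 20) - 150 = -87 - 150 = -237)
O(S, D) = -237 + S³ (O(S, D) = S²*S - 237 = S³ - 237 = -237 + S³)
-O(297, 45) = -(-237 + 297³) = -(-237 + 26198073) = -1*26197836 = -26197836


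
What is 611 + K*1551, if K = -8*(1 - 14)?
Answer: 161915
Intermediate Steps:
K = 104 (K = -8*(-13) = 104)
611 + K*1551 = 611 + 104*1551 = 611 + 161304 = 161915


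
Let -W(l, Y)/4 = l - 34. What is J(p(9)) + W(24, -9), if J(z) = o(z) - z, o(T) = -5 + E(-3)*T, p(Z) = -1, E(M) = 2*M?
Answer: 42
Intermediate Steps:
W(l, Y) = 136 - 4*l (W(l, Y) = -4*(l - 34) = -4*(-34 + l) = 136 - 4*l)
o(T) = -5 - 6*T (o(T) = -5 + (2*(-3))*T = -5 - 6*T)
J(z) = -5 - 7*z (J(z) = (-5 - 6*z) - z = -5 - 7*z)
J(p(9)) + W(24, -9) = (-5 - 7*(-1)) + (136 - 4*24) = (-5 + 7) + (136 - 96) = 2 + 40 = 42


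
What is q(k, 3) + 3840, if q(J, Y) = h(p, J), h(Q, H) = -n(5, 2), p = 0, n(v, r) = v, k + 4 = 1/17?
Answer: 3835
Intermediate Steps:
k = -67/17 (k = -4 + 1/17 = -67/17 ≈ -3.9412)
h(Q, H) = -5 (h(Q, H) = -1*5 = -5)
q(J, Y) = -5
q(k, 3) + 3840 = -5 + 3840 = 3835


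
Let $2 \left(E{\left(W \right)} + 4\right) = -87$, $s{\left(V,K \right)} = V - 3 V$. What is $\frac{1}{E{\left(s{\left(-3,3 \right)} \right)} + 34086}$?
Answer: $\frac{2}{68077} \approx 2.9379 \cdot 10^{-5}$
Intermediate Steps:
$s{\left(V,K \right)} = - 2 V$
$E{\left(W \right)} = - \frac{95}{2}$ ($E{\left(W \right)} = -4 + \frac{1}{2} \left(-87\right) = -4 - \frac{87}{2} = - \frac{95}{2}$)
$\frac{1}{E{\left(s{\left(-3,3 \right)} \right)} + 34086} = \frac{1}{- \frac{95}{2} + 34086} = \frac{1}{\frac{68077}{2}} = \frac{2}{68077}$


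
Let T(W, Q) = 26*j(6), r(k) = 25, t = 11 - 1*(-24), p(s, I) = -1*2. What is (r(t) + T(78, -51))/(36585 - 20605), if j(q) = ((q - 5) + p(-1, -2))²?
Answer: 3/940 ≈ 0.0031915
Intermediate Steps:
p(s, I) = -2
t = 35 (t = 11 + 24 = 35)
j(q) = (-7 + q)² (j(q) = ((q - 5) - 2)² = ((-5 + q) - 2)² = (-7 + q)²)
T(W, Q) = 26 (T(W, Q) = 26*(-7 + 6)² = 26*(-1)² = 26*1 = 26)
(r(t) + T(78, -51))/(36585 - 20605) = (25 + 26)/(36585 - 20605) = 51/15980 = 51*(1/15980) = 3/940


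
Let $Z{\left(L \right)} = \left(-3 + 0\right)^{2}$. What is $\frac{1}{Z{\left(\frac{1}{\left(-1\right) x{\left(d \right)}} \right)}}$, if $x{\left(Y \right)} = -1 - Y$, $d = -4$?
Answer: $\frac{1}{9} \approx 0.11111$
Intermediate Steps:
$Z{\left(L \right)} = 9$ ($Z{\left(L \right)} = \left(-3\right)^{2} = 9$)
$\frac{1}{Z{\left(\frac{1}{\left(-1\right) x{\left(d \right)}} \right)}} = \frac{1}{9}$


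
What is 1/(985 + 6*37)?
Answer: 1/1207 ≈ 0.00082850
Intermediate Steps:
1/(985 + 6*37) = 1/(985 + 222) = 1/1207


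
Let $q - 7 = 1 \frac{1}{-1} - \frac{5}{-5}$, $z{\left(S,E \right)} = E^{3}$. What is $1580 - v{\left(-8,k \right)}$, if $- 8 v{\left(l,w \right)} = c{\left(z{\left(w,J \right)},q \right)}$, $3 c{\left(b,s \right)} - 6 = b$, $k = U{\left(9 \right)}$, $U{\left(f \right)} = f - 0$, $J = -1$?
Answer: $\frac{37925}{24} \approx 1580.2$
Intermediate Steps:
$U{\left(f \right)} = f$ ($U{\left(f \right)} = f + 0 = f$)
$q = 7$ ($q = 7 + \left(1 \frac{1}{-1} - \frac{5}{-5}\right) = 7 + \left(1 \left(-1\right) - -1\right) = 7 + \left(-1 + 1\right) = 7 + 0 = 7$)
$k = 9$
$c{\left(b,s \right)} = 2 + \frac{b}{3}$
$v{\left(l,w \right)} = - \frac{5}{24}$ ($v{\left(l,w \right)} = - \frac{2 + \frac{\left(-1\right)^{3}}{3}}{8} = - \frac{2 + \frac{1}{3} \left(-1\right)}{8} = - \frac{2 - \frac{1}{3}}{8} = \left(- \frac{1}{8}\right) \frac{5}{3} = - \frac{5}{24}$)
$1580 - v{\left(-8,k \right)} = 1580 - - \frac{5}{24} = 1580 + \frac{5}{24} = \frac{37925}{24}$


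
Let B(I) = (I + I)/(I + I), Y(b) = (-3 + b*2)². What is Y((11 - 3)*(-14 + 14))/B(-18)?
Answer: 9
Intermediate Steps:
Y(b) = (-3 + 2*b)²
B(I) = 1 (B(I) = (2*I)/((2*I)) = (2*I)*(1/(2*I)) = 1)
Y((11 - 3)*(-14 + 14))/B(-18) = (-3 + 2*((11 - 3)*(-14 + 14)))²/1 = (-3 + 2*(8*0))²*1 = (-3 + 2*0)²*1 = (-3 + 0)²*1 = (-3)²*1 = 9*1 = 9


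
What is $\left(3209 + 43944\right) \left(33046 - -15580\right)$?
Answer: $2292861778$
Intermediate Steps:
$\left(3209 + 43944\right) \left(33046 - -15580\right) = 47153 \left(33046 + \left(-8906 + 24486\right)\right) = 47153 \left(33046 + 15580\right) = 47153 \cdot 48626 = 2292861778$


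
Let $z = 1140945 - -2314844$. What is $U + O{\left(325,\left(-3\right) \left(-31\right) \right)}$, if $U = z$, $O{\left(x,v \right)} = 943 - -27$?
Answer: $3456759$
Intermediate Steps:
$O{\left(x,v \right)} = 970$ ($O{\left(x,v \right)} = 943 + 27 = 970$)
$z = 3455789$ ($z = 1140945 + 2314844 = 3455789$)
$U = 3455789$
$U + O{\left(325,\left(-3\right) \left(-31\right) \right)} = 3455789 + 970 = 3456759$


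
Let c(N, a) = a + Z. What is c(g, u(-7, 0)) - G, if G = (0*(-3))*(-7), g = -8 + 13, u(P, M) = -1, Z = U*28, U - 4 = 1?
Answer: 139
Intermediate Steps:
U = 5 (U = 4 + 1 = 5)
Z = 140 (Z = 5*28 = 140)
g = 5
c(N, a) = 140 + a (c(N, a) = a + 140 = 140 + a)
G = 0 (G = 0*(-7) = 0)
c(g, u(-7, 0)) - G = (140 - 1) - 1*0 = 139 + 0 = 139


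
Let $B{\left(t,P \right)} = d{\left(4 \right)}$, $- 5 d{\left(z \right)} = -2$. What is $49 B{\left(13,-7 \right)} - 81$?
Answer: $- \frac{307}{5} \approx -61.4$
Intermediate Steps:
$d{\left(z \right)} = \frac{2}{5}$ ($d{\left(z \right)} = \left(- \frac{1}{5}\right) \left(-2\right) = \frac{2}{5}$)
$B{\left(t,P \right)} = \frac{2}{5}$
$49 B{\left(13,-7 \right)} - 81 = 49 \cdot \frac{2}{5} - 81 = \frac{98}{5} - 81 = - \frac{307}{5}$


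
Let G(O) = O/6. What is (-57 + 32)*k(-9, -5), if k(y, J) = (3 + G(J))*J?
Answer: 1625/6 ≈ 270.83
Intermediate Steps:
G(O) = O/6 (G(O) = O*(1/6) = O/6)
k(y, J) = J*(3 + J/6) (k(y, J) = (3 + J/6)*J = J*(3 + J/6))
(-57 + 32)*k(-9, -5) = (-57 + 32)*((1/6)*(-5)*(18 - 5)) = -25*(-5)*13/6 = -25*(-65/6) = 1625/6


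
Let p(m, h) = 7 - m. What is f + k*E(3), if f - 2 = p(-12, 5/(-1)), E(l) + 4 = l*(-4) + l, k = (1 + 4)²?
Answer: -304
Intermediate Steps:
k = 25 (k = 5² = 25)
E(l) = -4 - 3*l (E(l) = -4 + (l*(-4) + l) = -4 + (-4*l + l) = -4 - 3*l)
f = 21 (f = 2 + (7 - 1*(-12)) = 2 + (7 + 12) = 2 + 19 = 21)
f + k*E(3) = 21 + 25*(-4 - 3*3) = 21 + 25*(-4 - 9) = 21 + 25*(-13) = 21 - 325 = -304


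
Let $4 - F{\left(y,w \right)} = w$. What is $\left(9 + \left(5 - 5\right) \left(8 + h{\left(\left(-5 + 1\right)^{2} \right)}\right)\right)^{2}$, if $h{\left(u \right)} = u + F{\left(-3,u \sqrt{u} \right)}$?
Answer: $81$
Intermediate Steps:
$F{\left(y,w \right)} = 4 - w$
$h{\left(u \right)} = 4 + u - u^{\frac{3}{2}}$ ($h{\left(u \right)} = u - \left(-4 + u \sqrt{u}\right) = u - \left(-4 + u^{\frac{3}{2}}\right) = 4 + u - u^{\frac{3}{2}}$)
$\left(9 + \left(5 - 5\right) \left(8 + h{\left(\left(-5 + 1\right)^{2} \right)}\right)\right)^{2} = \left(9 + \left(5 - 5\right) \left(8 + \left(4 + \left(-5 + 1\right)^{2} - \left(\left(-5 + 1\right)^{2}\right)^{\frac{3}{2}}\right)\right)\right)^{2} = \left(9 + 0 \left(8 + \left(4 + \left(-4\right)^{2} - \left(\left(-4\right)^{2}\right)^{\frac{3}{2}}\right)\right)\right)^{2} = \left(9 + 0 \left(8 + \left(4 + 16 - 16^{\frac{3}{2}}\right)\right)\right)^{2} = \left(9 + 0 \left(8 + \left(4 + 16 - 64\right)\right)\right)^{2} = \left(9 + 0 \left(8 - 44\right)\right)^{2} = \left(9 + 0 \left(-36\right)\right)^{2} = \left(9 + 0\right)^{2} = 9^{2} = 81$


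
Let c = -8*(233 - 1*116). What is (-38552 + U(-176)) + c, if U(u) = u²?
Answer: -8512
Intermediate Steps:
c = -936 (c = -8*(233 - 116) = -8*117 = -936)
(-38552 + U(-176)) + c = (-38552 + (-176)²) - 936 = (-38552 + 30976) - 936 = -7576 - 936 = -8512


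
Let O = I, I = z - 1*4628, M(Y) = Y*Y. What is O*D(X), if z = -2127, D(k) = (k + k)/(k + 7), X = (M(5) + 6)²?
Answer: -6491555/484 ≈ -13412.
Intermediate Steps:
M(Y) = Y²
X = 961 (X = (5² + 6)² = (25 + 6)² = 31² = 961)
D(k) = 2*k/(7 + k) (D(k) = (2*k)/(7 + k) = 2*k/(7 + k))
I = -6755 (I = -2127 - 1*4628 = -2127 - 4628 = -6755)
O = -6755
O*D(X) = -13510*961/(7 + 961) = -13510*961/968 = -6755*961/484 = -6491555/484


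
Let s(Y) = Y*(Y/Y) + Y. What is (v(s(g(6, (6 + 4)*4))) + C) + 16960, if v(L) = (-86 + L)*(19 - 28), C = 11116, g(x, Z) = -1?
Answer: 28868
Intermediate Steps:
s(Y) = 2*Y (s(Y) = Y*1 + Y = Y + Y = 2*Y)
v(L) = 774 - 9*L (v(L) = (-86 + L)*(-9) = 774 - 9*L)
(v(s(g(6, (6 + 4)*4))) + C) + 16960 = ((774 - 18*(-1)) + 11116) + 16960 = ((774 - 9*(-2)) + 11116) + 16960 = ((774 + 18) + 11116) + 16960 = (792 + 11116) + 16960 = 11908 + 16960 = 28868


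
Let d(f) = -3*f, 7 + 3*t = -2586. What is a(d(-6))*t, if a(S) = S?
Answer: -15558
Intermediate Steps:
t = -2593/3 (t = -7/3 + (⅓)*(-2586) = -7/3 - 862 = -2593/3 ≈ -864.33)
a(d(-6))*t = -3*(-6)*(-2593/3) = 18*(-2593/3) = -15558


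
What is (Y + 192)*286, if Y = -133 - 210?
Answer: -43186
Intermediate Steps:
Y = -343
(Y + 192)*286 = (-343 + 192)*286 = -151*286 = -43186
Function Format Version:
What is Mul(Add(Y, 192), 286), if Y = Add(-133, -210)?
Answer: -43186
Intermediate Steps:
Y = -343
Mul(Add(Y, 192), 286) = Mul(Add(-343, 192), 286) = Mul(-151, 286) = -43186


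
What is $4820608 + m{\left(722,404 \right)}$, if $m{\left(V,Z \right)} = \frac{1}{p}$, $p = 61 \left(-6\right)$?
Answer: $\frac{1764342527}{366} \approx 4.8206 \cdot 10^{6}$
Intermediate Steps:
$p = -366$
$m{\left(V,Z \right)} = - \frac{1}{366}$ ($m{\left(V,Z \right)} = \frac{1}{-366} = - \frac{1}{366}$)
$4820608 + m{\left(722,404 \right)} = 4820608 - \frac{1}{366} = \frac{1764342527}{366}$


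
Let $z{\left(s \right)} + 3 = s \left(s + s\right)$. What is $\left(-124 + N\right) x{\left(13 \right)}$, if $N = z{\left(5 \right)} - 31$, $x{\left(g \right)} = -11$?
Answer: $1188$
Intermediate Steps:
$z{\left(s \right)} = -3 + 2 s^{2}$ ($z{\left(s \right)} = -3 + s \left(s + s\right) = -3 + s 2 s = -3 + 2 s^{2}$)
$N = 16$ ($N = \left(-3 + 2 \cdot 5^{2}\right) - 31 = \left(-3 + 2 \cdot 25\right) - 31 = \left(-3 + 50\right) - 31 = 47 - 31 = 16$)
$\left(-124 + N\right) x{\left(13 \right)} = \left(-124 + 16\right) \left(-11\right) = \left(-108\right) \left(-11\right) = 1188$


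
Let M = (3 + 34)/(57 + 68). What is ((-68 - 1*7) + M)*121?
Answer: -1129898/125 ≈ -9039.2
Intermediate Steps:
M = 37/125 ≈ 0.29600
((-68 - 1*7) + M)*121 = ((-68 - 1*7) + 37/125)*121 = ((-68 - 7) + 37/125)*121 = (-75 + 37/125)*121 = -9338/125*121 = -1129898/125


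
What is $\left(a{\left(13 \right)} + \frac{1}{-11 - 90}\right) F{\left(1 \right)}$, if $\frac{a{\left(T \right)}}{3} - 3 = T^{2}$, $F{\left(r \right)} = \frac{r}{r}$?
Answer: $\frac{52115}{101} \approx 515.99$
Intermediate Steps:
$F{\left(r \right)} = 1$
$a{\left(T \right)} = 9 + 3 T^{2}$
$\left(a{\left(13 \right)} + \frac{1}{-11 - 90}\right) F{\left(1 \right)} = \left(\left(9 + 3 \cdot 13^{2}\right) + \frac{1}{-11 - 90}\right) 1 = \left(\left(9 + 3 \cdot 169\right) + \frac{1}{-101}\right) 1 = \left(\left(9 + 507\right) - \frac{1}{101}\right) 1 = \left(516 - \frac{1}{101}\right) 1 = \frac{52115}{101} \cdot 1 = \frac{52115}{101}$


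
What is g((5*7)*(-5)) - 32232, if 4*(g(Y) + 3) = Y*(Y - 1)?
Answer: -24535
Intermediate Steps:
g(Y) = -3 + Y*(-1 + Y)/4 (g(Y) = -3 + (Y*(Y - 1))/4 = -3 + (Y*(-1 + Y))/4 = -3 + Y*(-1 + Y)/4)
g((5*7)*(-5)) - 32232 = (-3 - 5*7*(-5)/4 + ((5*7)*(-5))**2/4) - 32232 = (-3 - 35*(-5)/4 + (35*(-5))**2/4) - 32232 = (-3 - 1/4*(-175) + (1/4)*(-175)**2) - 32232 = (-3 + 175/4 + (1/4)*30625) - 32232 = (-3 + 175/4 + 30625/4) - 32232 = 7697 - 32232 = -24535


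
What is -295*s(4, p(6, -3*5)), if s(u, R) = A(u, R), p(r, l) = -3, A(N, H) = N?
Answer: -1180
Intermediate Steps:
s(u, R) = u
-295*s(4, p(6, -3*5)) = -295*4 = -1180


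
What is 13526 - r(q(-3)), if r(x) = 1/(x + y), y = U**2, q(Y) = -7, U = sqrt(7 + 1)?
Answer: 13525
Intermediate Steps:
U = 2*sqrt(2) (U = sqrt(8) = 2*sqrt(2) ≈ 2.8284)
y = 8 (y = (2*sqrt(2))**2 = 8)
r(x) = 1/(8 + x) (r(x) = 1/(x + 8) = 1/(8 + x))
13526 - r(q(-3)) = 13526 - 1/(8 - 7) = 13526 - 1/1 = 13526 - 1*1 = 13526 - 1 = 13525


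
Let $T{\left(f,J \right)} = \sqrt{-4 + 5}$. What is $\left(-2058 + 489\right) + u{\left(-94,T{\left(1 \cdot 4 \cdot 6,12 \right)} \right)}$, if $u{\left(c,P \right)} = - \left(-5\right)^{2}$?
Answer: $-1594$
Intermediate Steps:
$T{\left(f,J \right)} = 1$ ($T{\left(f,J \right)} = \sqrt{1} = 1$)
$u{\left(c,P \right)} = -25$ ($u{\left(c,P \right)} = \left(-1\right) 25 = -25$)
$\left(-2058 + 489\right) + u{\left(-94,T{\left(1 \cdot 4 \cdot 6,12 \right)} \right)} = \left(-2058 + 489\right) - 25 = -1569 - 25 = -1594$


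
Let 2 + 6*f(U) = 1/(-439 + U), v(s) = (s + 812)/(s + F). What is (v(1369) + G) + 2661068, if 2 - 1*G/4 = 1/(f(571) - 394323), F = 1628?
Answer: 830234051487905261/311991774921 ≈ 2.6611e+6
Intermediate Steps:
v(s) = (812 + s)/(1628 + s) (v(s) = (s + 812)/(s + 1628) = (812 + s)/(1628 + s))
f(U) = -1/3 + 1/(6*(-439 + U))
G = 2498435800/312304079 (G = 8 - 4/((879 - 2*571)/(6*(-439 + 571)) - 394323) = 8 - 4/((1/6)*(879 - 1142)/132 - 394323) = 8 - 4/((1/6)*(1/132)*(-263) - 394323) = 8 - 4/(-263/792 - 394323) = 8 - 4/(-312304079/792) = 8 - 4*(-792/312304079) = 8 + 3168/312304079 = 2498435800/312304079 ≈ 8.0000)
(v(1369) + G) + 2661068 = ((812 + 1369)/(1628 + 1369) + 2498435800/312304079) + 2661068 = (2181/2997 + 2498435800/312304079) + 2661068 = ((1/2997)*2181 + 2498435800/312304079) + 2661068 = (727/999 + 2498435800/312304079) + 2661068 = 2722982429633/311991774921 + 2661068 = 830234051487905261/311991774921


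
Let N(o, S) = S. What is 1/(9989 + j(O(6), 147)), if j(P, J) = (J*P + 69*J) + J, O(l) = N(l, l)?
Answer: 1/21161 ≈ 4.7257e-5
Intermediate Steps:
O(l) = l
j(P, J) = 70*J + J*P (j(P, J) = (69*J + J*P) + J = 70*J + J*P)
1/(9989 + j(O(6), 147)) = 1/(9989 + 147*(70 + 6)) = 1/(9989 + 147*76) = 1/(9989 + 11172) = 1/21161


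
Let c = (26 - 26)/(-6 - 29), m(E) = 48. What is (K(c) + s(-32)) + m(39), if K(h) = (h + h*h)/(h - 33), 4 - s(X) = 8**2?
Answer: -12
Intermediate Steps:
s(X) = -60 (s(X) = 4 - 1*8**2 = 4 - 1*64 = 4 - 64 = -60)
c = 0 (c = 0/(-35) = 0*(-1/35) = 0)
K(h) = (h + h**2)/(-33 + h)
(K(c) + s(-32)) + m(39) = (0*(1 + 0)/(-33 + 0) - 60) + 48 = (0*1/(-33) - 60) + 48 = (0*(-1/33)*1 - 60) + 48 = (0 - 60) + 48 = -60 + 48 = -12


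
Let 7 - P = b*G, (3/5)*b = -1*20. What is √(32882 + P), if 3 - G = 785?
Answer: √61401/3 ≈ 82.597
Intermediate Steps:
b = -100/3 (b = 5*(-1*20)/3 = (5/3)*(-20) = -100/3 ≈ -33.333)
G = -782 (G = 3 - 1*785 = 3 - 785 = -782)
P = -78179/3 (P = 7 - (-100)*(-782)/3 = 7 - 1*78200/3 = 7 - 78200/3 = -78179/3 ≈ -26060.)
√(32882 + P) = √(32882 - 78179/3) = √(20467/3) = √61401/3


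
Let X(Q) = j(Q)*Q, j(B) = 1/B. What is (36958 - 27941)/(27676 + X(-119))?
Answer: 9017/27677 ≈ 0.32579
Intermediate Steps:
X(Q) = 1 (X(Q) = Q/Q = 1)
(36958 - 27941)/(27676 + X(-119)) = (36958 - 27941)/(27676 + 1) = 9017/27677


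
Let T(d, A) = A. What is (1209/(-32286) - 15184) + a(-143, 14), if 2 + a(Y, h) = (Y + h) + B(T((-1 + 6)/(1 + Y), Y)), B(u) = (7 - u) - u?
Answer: -161667167/10762 ≈ -15022.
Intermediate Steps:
B(u) = 7 - 2*u
a(Y, h) = 5 + h - Y (a(Y, h) = -2 + ((Y + h) + (7 - 2*Y)) = -2 + (7 + h - Y) = 5 + h - Y)
(1209/(-32286) - 15184) + a(-143, 14) = (1209/(-32286) - 15184) + (5 + 14 - 1*(-143)) = (1209*(-1/32286) - 15184) + (5 + 14 + 143) = (-403/10762 - 15184) + 162 = -163410611/10762 + 162 = -161667167/10762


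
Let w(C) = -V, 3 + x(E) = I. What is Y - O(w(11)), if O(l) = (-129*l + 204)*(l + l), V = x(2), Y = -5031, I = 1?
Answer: -4815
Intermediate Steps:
x(E) = -2 (x(E) = -3 + 1 = -2)
V = -2
w(C) = 2 (w(C) = -1*(-2) = 2)
O(l) = 2*l*(204 - 129*l) (O(l) = (204 - 129*l)*(2*l) = 2*l*(204 - 129*l))
Y - O(w(11)) = -5031 - 6*2*(68 - 43*2) = -5031 - 6*2*(68 - 86) = -5031 - 6*2*(-18) = -5031 - 1*(-216) = -5031 + 216 = -4815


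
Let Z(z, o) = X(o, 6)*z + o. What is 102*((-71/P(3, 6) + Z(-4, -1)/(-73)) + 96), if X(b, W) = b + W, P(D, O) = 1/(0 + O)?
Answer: -2455038/73 ≈ -33631.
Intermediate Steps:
P(D, O) = 1/O
X(b, W) = W + b
Z(z, o) = o + z*(6 + o) (Z(z, o) = (6 + o)*z + o = z*(6 + o) + o = o + z*(6 + o))
102*((-71/P(3, 6) + Z(-4, -1)/(-73)) + 96) = 102*((-71/(1/6) + (-1 - 4*(6 - 1))/(-73)) + 96) = 102*((-71/1/6 + (-1 - 4*5)*(-1/73)) + 96) = 102*((-71*6 + (-1 - 20)*(-1/73)) + 96) = 102*((-426 - 21*(-1/73)) + 96) = 102*((-426 + 21/73) + 96) = 102*(-31077/73 + 96) = 102*(-24069/73) = -2455038/73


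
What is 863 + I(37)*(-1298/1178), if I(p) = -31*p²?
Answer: 904878/19 ≈ 47625.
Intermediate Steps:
863 + I(37)*(-1298/1178) = 863 + (-31*37²)*(-1298/1178) = 863 + (-31*1369)*(-1298*1/1178) = 863 - 42439*(-649/589) = 863 + 888481/19 = 904878/19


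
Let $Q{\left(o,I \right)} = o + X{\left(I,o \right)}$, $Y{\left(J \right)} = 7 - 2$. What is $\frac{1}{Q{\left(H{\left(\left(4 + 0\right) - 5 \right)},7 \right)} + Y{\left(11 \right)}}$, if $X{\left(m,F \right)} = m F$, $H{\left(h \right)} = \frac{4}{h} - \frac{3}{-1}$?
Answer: $- \frac{1}{3} \approx -0.33333$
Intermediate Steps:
$H{\left(h \right)} = 3 + \frac{4}{h}$ ($H{\left(h \right)} = \frac{4}{h} - -3 = \frac{4}{h} + 3 = 3 + \frac{4}{h}$)
$Y{\left(J \right)} = 5$ ($Y{\left(J \right)} = 7 - 2 = 5$)
$X{\left(m,F \right)} = F m$
$Q{\left(o,I \right)} = o + I o$ ($Q{\left(o,I \right)} = o + o I = o + I o$)
$\frac{1}{Q{\left(H{\left(\left(4 + 0\right) - 5 \right)},7 \right)} + Y{\left(11 \right)}} = \frac{1}{\left(3 + \frac{4}{\left(4 + 0\right) - 5}\right) \left(1 + 7\right) + 5} = \frac{1}{\left(3 + \frac{4}{4 - 5}\right) 8 + 5} = \frac{1}{\left(3 + \frac{4}{-1}\right) 8 + 5} = \frac{1}{\left(3 + 4 \left(-1\right)\right) 8 + 5} = \frac{1}{\left(3 - 4\right) 8 + 5} = \frac{1}{\left(-1\right) 8 + 5} = \frac{1}{-8 + 5} = \frac{1}{-3} = - \frac{1}{3}$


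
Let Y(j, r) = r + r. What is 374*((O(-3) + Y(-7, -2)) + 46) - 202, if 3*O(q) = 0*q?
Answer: 15506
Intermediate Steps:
Y(j, r) = 2*r
O(q) = 0 (O(q) = (0*q)/3 = (⅓)*0 = 0)
374*((O(-3) + Y(-7, -2)) + 46) - 202 = 374*((0 + 2*(-2)) + 46) - 202 = 374*((0 - 4) + 46) - 202 = 374*(-4 + 46) - 202 = 374*42 - 202 = 15708 - 202 = 15506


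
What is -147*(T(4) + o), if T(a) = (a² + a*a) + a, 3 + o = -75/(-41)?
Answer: -209916/41 ≈ -5119.9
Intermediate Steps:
o = -48/41 (o = -3 - 75/(-41) = -3 - 75*(-1/41) = -3 + 75/41 = -48/41 ≈ -1.1707)
T(a) = a + 2*a² (T(a) = (a² + a²) + a = 2*a² + a = a + 2*a²)
-147*(T(4) + o) = -147*(4*(1 + 2*4) - 48/41) = -147*(4*(1 + 8) - 48/41) = -147*(4*9 - 48/41) = -147*(36 - 48/41) = -147*1428/41 = -209916/41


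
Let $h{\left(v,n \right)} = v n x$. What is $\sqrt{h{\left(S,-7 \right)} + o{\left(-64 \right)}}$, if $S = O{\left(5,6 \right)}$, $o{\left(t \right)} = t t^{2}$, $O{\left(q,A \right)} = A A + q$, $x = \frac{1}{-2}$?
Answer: $\frac{i \sqrt{1048002}}{2} \approx 511.86 i$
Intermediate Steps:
$x = - \frac{1}{2} \approx -0.5$
$O{\left(q,A \right)} = q + A^{2}$ ($O{\left(q,A \right)} = A^{2} + q = q + A^{2}$)
$o{\left(t \right)} = t^{3}$
$S = 41$ ($S = 5 + 6^{2} = 5 + 36 = 41$)
$h{\left(v,n \right)} = - \frac{n v}{2}$ ($h{\left(v,n \right)} = v n \left(- \frac{1}{2}\right) = v \left(- \frac{n}{2}\right) = - \frac{n v}{2}$)
$\sqrt{h{\left(S,-7 \right)} + o{\left(-64 \right)}} = \sqrt{\left(- \frac{1}{2}\right) \left(-7\right) 41 + \left(-64\right)^{3}} = \sqrt{\frac{287}{2} - 262144} = \sqrt{- \frac{524001}{2}} = \frac{i \sqrt{1048002}}{2}$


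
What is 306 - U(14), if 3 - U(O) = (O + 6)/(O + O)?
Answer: 2126/7 ≈ 303.71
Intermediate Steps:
U(O) = 3 - (6 + O)/(2*O) (U(O) = 3 - (O + 6)/(O + O) = 3 - (6 + O)/(2*O))
306 - U(14) = 306 - (5/2 - 3/14) = 306 - 1*16/7 = 306 - 16/7 = 2126/7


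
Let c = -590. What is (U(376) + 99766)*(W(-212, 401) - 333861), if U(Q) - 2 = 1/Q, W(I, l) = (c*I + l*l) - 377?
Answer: -1814004970533/376 ≈ -4.8245e+9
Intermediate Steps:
W(I, l) = -377 + l² - 590*I (W(I, l) = (-590*I + l*l) - 377 = (-590*I + l²) - 377 = (l² - 590*I) - 377 = -377 + l² - 590*I)
U(Q) = 2 + 1/Q
(U(376) + 99766)*(W(-212, 401) - 333861) = ((2 + 1/376) + 99766)*((-377 + 401² - 590*(-212)) - 333861) = ((2 + 1/376) + 99766)*((-377 + 160801 + 125080) - 333861) = (753/376 + 99766)*(285504 - 333861) = (37512769/376)*(-48357) = -1814004970533/376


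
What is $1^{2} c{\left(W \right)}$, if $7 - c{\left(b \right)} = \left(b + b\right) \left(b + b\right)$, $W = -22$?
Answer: $-1929$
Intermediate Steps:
$c{\left(b \right)} = 7 - 4 b^{2}$ ($c{\left(b \right)} = 7 - \left(b + b\right) \left(b + b\right) = 7 - 2 b 2 b = 7 - 4 b^{2}$)
$1^{2} c{\left(W \right)} = 1^{2} \left(7 - 4 \left(-22\right)^{2}\right) = 1 \left(7 - 1936\right) = 1 \left(-1929\right) = -1929$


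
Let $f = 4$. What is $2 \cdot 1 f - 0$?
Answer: $8$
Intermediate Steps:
$2 \cdot 1 f - 0 = 2 \cdot 1 \cdot 4 - 0 = 2 \cdot 4 + 0 = 8 + 0 = 8$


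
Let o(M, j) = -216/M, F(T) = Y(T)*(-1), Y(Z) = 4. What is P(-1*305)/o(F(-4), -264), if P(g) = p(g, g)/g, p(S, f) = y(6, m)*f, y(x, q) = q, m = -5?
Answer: -5/54 ≈ -0.092593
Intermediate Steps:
F(T) = -4 (F(T) = 4*(-1) = -4)
p(S, f) = -5*f
P(g) = -5 (P(g) = (-5*g)/g = -5)
P(-1*305)/o(F(-4), -264) = -5/((-216/(-4))) = -5/((-216*(-1/4))) = -5/54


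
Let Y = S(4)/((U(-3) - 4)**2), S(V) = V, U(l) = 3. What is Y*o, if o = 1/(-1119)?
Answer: -4/1119 ≈ -0.0035746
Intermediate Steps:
o = -1/1119 ≈ -0.00089366
Y = 4 (Y = 4/((3 - 4)**2) = 4/((-1)**2) = 4/1 = 4*1 = 4)
Y*o = 4*(-1/1119) = -4/1119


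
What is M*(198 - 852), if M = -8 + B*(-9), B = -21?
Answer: -118374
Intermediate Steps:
M = 181 (M = -8 - 21*(-9) = -8 + 189 = 181)
M*(198 - 852) = 181*(198 - 852) = 181*(-654) = -118374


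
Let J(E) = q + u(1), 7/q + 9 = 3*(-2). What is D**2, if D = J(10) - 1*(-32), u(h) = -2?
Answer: 196249/225 ≈ 872.22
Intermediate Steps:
q = -7/15 (q = 7/(-9 + 3*(-2)) = 7/(-9 - 6) = 7/(-15) = 7*(-1/15) = -7/15 ≈ -0.46667)
J(E) = -37/15 (J(E) = -7/15 - 2 = -37/15)
D = 443/15 (D = -37/15 - 1*(-32) = -37/15 + 32 = 443/15 ≈ 29.533)
D**2 = (443/15)**2 = 196249/225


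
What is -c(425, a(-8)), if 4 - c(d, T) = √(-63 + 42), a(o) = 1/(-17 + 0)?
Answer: -4 + I*√21 ≈ -4.0 + 4.5826*I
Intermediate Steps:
a(o) = -1/17 (a(o) = 1/(-17) = -1/17)
c(d, T) = 4 - I*√21 (c(d, T) = 4 - √(-63 + 42) = 4 - √(-21) = 4 - I*√21)
-c(425, a(-8)) = -(4 - I*√21) = -4 + I*√21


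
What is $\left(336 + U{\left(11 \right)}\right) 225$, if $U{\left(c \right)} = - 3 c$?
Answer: $68175$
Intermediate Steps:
$\left(336 + U{\left(11 \right)}\right) 225 = \left(336 - 33\right) 225 = 303 \cdot 225 = 68175$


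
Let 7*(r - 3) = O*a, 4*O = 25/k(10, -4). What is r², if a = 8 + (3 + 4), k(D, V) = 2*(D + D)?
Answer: 558009/50176 ≈ 11.121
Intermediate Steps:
k(D, V) = 4*D (k(D, V) = 2*(2*D) = 4*D)
a = 15 (a = 8 + 7 = 15)
O = 5/32 (O = (25/((4*10)))/4 = (25/40)/4 = (25*(1/40))/4 = (¼)*(5/8) = 5/32 ≈ 0.15625)
r = 747/224 (r = 3 + ((5/32)*15)/7 = 3 + (⅐)*(75/32) = 3 + 75/224 = 747/224 ≈ 3.3348)
r² = (747/224)² = 558009/50176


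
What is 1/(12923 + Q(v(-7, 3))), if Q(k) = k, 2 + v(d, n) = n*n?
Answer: 1/12930 ≈ 7.7339e-5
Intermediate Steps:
v(d, n) = -2 + n² (v(d, n) = -2 + n*n = -2 + n²)
1/(12923 + Q(v(-7, 3))) = 1/(12923 + (-2 + 3²)) = 1/(12923 + (-2 + 9)) = 1/(12923 + 7) = 1/12930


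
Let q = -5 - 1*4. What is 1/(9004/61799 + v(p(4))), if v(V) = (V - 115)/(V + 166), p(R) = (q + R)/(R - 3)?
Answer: -9949639/5966236 ≈ -1.6677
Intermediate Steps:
q = -9 (q = -5 - 4 = -9)
p(R) = (-9 + R)/(-3 + R) (p(R) = (-9 + R)/(R - 3) = (-9 + R)/(-3 + R))
v(V) = (-115 + V)/(166 + V)
1/(9004/61799 + v(p(4))) = 1/(9004/61799 + (-115 + (-9 + 4)/(-3 + 4))/(166 + (-9 + 4)/(-3 + 4))) = 1/(9004*(1/61799) + (-115 - 5/1)/(166 - 5/1)) = 1/(9004/61799 + (-115 + 1*(-5))/(166 + 1*(-5))) = 1/(9004/61799 + (-115 - 5)/(166 - 5)) = 1/(9004/61799 - 120/161) = 1/(-5966236/9949639) = -9949639/5966236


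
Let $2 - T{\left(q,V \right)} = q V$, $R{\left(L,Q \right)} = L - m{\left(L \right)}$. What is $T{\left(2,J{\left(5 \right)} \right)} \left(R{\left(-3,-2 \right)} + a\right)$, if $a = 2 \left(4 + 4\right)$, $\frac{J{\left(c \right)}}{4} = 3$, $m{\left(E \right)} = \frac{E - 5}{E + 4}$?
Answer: $-462$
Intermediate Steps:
$m{\left(E \right)} = \frac{-5 + E}{4 + E}$
$R{\left(L,Q \right)} = L - \frac{-5 + L}{4 + L}$
$J{\left(c \right)} = 12$ ($J{\left(c \right)} = 4 \cdot 3 = 12$)
$a = 16$ ($a = 2 \cdot 8 = 16$)
$T{\left(q,V \right)} = 2 - V q$ ($T{\left(q,V \right)} = 2 - q V = 2 - V q$)
$T{\left(2,J{\left(5 \right)} \right)} \left(R{\left(-3,-2 \right)} + a\right) = \left(2 - 12 \cdot 2\right) \left(\frac{5 - -3 - 3 \left(4 - 3\right)}{4 - 3} + 16\right) = \left(2 - 24\right) \left(\frac{5 + 3 - 3}{1} + 16\right) = - 22 \left(1 \left(5 + 3 - 3\right) + 16\right) = - 22 \left(1 \cdot 5 + 16\right) = - 22 \left(5 + 16\right) = \left(-22\right) 21 = -462$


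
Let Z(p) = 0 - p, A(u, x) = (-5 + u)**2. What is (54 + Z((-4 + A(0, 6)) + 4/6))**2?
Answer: 9409/9 ≈ 1045.4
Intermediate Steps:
Z(p) = -p
(54 + Z((-4 + A(0, 6)) + 4/6))**2 = (54 - ((-4 + (-5 + 0)**2) + 4/6))**2 = (54 - ((-4 + (-5)**2) + 4*(1/6)))**2 = (54 - ((-4 + 25) + 2/3))**2 = (54 - (21 + 2/3))**2 = (54 - 1*65/3)**2 = (54 - 65/3)**2 = (97/3)**2 = 9409/9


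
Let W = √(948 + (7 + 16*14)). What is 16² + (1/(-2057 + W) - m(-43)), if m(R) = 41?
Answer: 909462993/4230070 - 3*√131/4230070 ≈ 215.00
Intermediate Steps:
W = 3*√131 (W = √(948 + (7 + 224)) = √(948 + 231) = √1179 = 3*√131 ≈ 34.337)
16² + (1/(-2057 + W) - m(-43)) = 16² + (1/(-2057 + 3*√131) - 1*41) = 256 + (1/(-2057 + 3*√131) - 41) = 256 + (-41 + 1/(-2057 + 3*√131)) = 215 + 1/(-2057 + 3*√131)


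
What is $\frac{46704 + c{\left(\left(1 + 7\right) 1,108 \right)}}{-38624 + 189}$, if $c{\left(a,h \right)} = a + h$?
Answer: $- \frac{9364}{7687} \approx -1.2182$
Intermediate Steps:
$\frac{46704 + c{\left(\left(1 + 7\right) 1,108 \right)}}{-38624 + 189} = \frac{46704 + \left(\left(1 + 7\right) 1 + 108\right)}{-38624 + 189} = \frac{46704 + \left(8 \cdot 1 + 108\right)}{-38435} = \left(46704 + \left(8 + 108\right)\right) \left(- \frac{1}{38435}\right) = \left(46704 + 116\right) \left(- \frac{1}{38435}\right) = 46820 \left(- \frac{1}{38435}\right) = - \frac{9364}{7687}$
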